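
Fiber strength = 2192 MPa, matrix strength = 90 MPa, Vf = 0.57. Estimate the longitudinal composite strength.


sigma_1 = sigma_f*Vf + sigma_m*(1-Vf) = 2192*0.57 + 90*0.43 = 1288.1 MPa

1288.1 MPa


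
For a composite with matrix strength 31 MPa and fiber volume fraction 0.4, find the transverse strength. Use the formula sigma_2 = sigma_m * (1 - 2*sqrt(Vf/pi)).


factor = 1 - 2*sqrt(0.4/pi) = 0.2864
sigma_2 = 31 * 0.2864 = 8.88 MPa

8.88 MPa


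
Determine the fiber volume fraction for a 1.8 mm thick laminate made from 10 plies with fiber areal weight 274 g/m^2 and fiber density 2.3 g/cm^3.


Vf = n * FAW / (rho_f * h * 1000) = 10 * 274 / (2.3 * 1.8 * 1000) = 0.6618

0.6618


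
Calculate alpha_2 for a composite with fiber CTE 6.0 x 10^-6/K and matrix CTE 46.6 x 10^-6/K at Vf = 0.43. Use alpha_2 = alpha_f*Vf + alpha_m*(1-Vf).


alpha_2 = alpha_f*Vf + alpha_m*(1-Vf) = 6.0*0.43 + 46.6*0.57 = 29.1 x 10^-6/K

29.1 x 10^-6/K


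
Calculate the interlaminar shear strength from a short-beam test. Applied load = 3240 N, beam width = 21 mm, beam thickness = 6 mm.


ILSS = 3F/(4bh) = 3*3240/(4*21*6) = 19.29 MPa

19.29 MPa


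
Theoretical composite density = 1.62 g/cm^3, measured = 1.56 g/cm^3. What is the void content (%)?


Void% = (rho_theo - rho_actual)/rho_theo * 100 = (1.62 - 1.56)/1.62 * 100 = 3.7%

3.7%


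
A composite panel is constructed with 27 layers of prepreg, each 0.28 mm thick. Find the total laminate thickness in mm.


h = n * t_ply = 27 * 0.28 = 7.56 mm

7.56 mm


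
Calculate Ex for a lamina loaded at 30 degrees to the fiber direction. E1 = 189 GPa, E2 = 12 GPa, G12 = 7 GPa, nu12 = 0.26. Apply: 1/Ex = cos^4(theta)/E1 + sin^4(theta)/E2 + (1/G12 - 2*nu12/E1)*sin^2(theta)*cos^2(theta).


cos^4(30) = 0.5625, sin^4(30) = 0.0625, sin^2(30)*cos^2(30) = 0.1875
1/G12 - 2*nu12/E1 = 1/7 - 2*0.26/189 = 0.140106 GPa^-1
1/Ex = 0.5625/189 + 0.0625/12 + 0.140106*0.1875 = 0.0344544 GPa^-1
Ex = 29.02 GPa

29.02 GPa


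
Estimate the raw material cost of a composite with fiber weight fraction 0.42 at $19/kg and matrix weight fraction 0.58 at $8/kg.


Cost = cost_f*Wf + cost_m*Wm = 19*0.42 + 8*0.58 = $12.62/kg

$12.62/kg


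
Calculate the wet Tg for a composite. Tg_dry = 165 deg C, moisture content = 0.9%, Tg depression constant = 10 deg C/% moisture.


Tg_wet = Tg_dry - k*moisture = 165 - 10*0.9 = 156.0 deg C

156.0 deg C


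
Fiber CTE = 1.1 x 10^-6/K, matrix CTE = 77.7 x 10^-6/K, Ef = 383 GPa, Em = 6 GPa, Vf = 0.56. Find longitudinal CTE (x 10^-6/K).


E1 = Ef*Vf + Em*(1-Vf) = 217.12
alpha_1 = (alpha_f*Ef*Vf + alpha_m*Em*(1-Vf))/E1 = 2.03 x 10^-6/K

2.03 x 10^-6/K


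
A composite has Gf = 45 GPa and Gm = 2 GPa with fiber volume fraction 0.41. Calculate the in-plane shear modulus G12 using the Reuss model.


1/G12 = Vf/Gf + (1-Vf)/Gm = 0.41/45 + 0.59/2
G12 = 3.29 GPa

3.29 GPa


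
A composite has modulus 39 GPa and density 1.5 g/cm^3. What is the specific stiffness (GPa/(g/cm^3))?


Specific stiffness = E/rho = 39/1.5 = 26.0 GPa/(g/cm^3)

26.0 GPa/(g/cm^3)


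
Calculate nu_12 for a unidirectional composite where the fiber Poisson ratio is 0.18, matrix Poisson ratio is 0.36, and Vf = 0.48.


nu_12 = nu_f*Vf + nu_m*(1-Vf) = 0.18*0.48 + 0.36*0.52 = 0.2736

0.2736


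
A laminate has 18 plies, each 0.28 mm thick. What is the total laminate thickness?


h = n * t_ply = 18 * 0.28 = 5.04 mm

5.04 mm


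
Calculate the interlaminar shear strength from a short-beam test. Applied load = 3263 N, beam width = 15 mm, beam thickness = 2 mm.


ILSS = 3F/(4bh) = 3*3263/(4*15*2) = 81.58 MPa

81.58 MPa


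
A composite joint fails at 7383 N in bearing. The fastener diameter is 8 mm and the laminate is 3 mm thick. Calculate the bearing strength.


sigma_br = F/(d*h) = 7383/(8*3) = 307.6 MPa

307.6 MPa


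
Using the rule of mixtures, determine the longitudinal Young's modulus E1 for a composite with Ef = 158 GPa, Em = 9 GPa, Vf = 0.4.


E1 = Ef*Vf + Em*(1-Vf) = 158*0.4 + 9*0.6 = 68.6 GPa

68.6 GPa


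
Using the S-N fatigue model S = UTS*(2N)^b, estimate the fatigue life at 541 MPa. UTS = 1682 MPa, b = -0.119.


N = 0.5 * (S/UTS)^(1/b) = 0.5 * (541/1682)^(1/-0.119) = 6897.7460 cycles

6897.7460 cycles


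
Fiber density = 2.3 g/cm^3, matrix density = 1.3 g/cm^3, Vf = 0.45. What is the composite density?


rho_c = rho_f*Vf + rho_m*(1-Vf) = 2.3*0.45 + 1.3*0.55 = 1.75 g/cm^3

1.75 g/cm^3


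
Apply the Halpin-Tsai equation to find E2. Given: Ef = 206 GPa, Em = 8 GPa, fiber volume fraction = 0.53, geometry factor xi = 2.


eta = (Ef/Em - 1)/(Ef/Em + xi) = (25.75 - 1)/(25.75 + 2) = 0.8919
E2 = Em*(1+xi*eta*Vf)/(1-eta*Vf) = 29.52 GPa

29.52 GPa


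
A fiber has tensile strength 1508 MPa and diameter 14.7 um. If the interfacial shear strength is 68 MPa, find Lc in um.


Lc = sigma_f * d / (2 * tau_i) = 1508 * 14.7 / (2 * 68) = 163.0 um

163.0 um


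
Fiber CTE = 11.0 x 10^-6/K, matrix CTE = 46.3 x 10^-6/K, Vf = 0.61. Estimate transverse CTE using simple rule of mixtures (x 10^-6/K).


alpha_2 = alpha_f*Vf + alpha_m*(1-Vf) = 11.0*0.61 + 46.3*0.39 = 24.8 x 10^-6/K

24.8 x 10^-6/K


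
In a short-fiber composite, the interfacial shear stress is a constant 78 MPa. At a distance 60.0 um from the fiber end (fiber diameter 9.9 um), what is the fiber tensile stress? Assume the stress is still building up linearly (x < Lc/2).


Force balance: sigma_f * (pi*d^2/4) = tau * (pi*d) * x  ->  sigma_f = 4 * tau * x / d
sigma_f = 4 * 78 * 60.0 / 9.9 = 1890.9 MPa

1890.9 MPa


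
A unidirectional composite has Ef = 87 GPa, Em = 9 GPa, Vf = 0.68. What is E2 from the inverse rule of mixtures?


1/E2 = Vf/Ef + (1-Vf)/Em = 0.68/87 + 0.32/9
E2 = 23.06 GPa

23.06 GPa


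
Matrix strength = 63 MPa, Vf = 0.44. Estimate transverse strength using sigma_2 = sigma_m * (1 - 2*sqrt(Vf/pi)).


factor = 1 - 2*sqrt(0.44/pi) = 0.2515
sigma_2 = 63 * 0.2515 = 15.85 MPa

15.85 MPa


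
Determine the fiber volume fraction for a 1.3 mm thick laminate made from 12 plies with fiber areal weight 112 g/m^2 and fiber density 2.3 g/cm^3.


Vf = n * FAW / (rho_f * h * 1000) = 12 * 112 / (2.3 * 1.3 * 1000) = 0.4495

0.4495


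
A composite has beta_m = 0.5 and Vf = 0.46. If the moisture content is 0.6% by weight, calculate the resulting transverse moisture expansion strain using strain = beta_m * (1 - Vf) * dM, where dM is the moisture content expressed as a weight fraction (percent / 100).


dM = 0.6/100 = 0.006
strain = beta_m * (1-Vf) * dM = 0.5 * 0.54 * 0.006 = 0.00162

0.00162


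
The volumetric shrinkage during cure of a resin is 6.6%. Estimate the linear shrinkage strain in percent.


Linear shrinkage ≈ vol_shrink/3 = 6.6/3 = 2.2%

2.2%


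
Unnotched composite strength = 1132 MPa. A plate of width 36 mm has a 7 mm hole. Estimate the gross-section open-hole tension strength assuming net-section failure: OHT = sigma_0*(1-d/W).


OHT = sigma_0*(1-d/W) = 1132*(1-7/36) = 911.9 MPa

911.9 MPa


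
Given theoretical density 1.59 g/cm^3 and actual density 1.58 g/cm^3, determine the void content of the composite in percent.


Void% = (rho_theo - rho_actual)/rho_theo * 100 = (1.59 - 1.58)/1.59 * 100 = 0.63%

0.63%


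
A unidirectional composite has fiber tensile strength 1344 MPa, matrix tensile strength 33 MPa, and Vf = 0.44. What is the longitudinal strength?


sigma_1 = sigma_f*Vf + sigma_m*(1-Vf) = 1344*0.44 + 33*0.56 = 609.8 MPa

609.8 MPa


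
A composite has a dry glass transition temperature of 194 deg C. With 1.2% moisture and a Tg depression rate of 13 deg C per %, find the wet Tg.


Tg_wet = Tg_dry - k*moisture = 194 - 13*1.2 = 178.4 deg C

178.4 deg C


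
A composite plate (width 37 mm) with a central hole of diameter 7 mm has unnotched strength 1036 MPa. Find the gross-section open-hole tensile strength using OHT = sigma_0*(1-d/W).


OHT = sigma_0*(1-d/W) = 1036*(1-7/37) = 840.0 MPa

840.0 MPa


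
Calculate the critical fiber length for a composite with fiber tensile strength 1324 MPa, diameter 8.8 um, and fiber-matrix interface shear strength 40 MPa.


Lc = sigma_f * d / (2 * tau_i) = 1324 * 8.8 / (2 * 40) = 145.6 um

145.6 um


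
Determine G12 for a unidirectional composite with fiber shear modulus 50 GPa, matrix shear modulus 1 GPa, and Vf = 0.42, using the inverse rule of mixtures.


1/G12 = Vf/Gf + (1-Vf)/Gm = 0.42/50 + 0.58/1
G12 = 1.7 GPa

1.7 GPa


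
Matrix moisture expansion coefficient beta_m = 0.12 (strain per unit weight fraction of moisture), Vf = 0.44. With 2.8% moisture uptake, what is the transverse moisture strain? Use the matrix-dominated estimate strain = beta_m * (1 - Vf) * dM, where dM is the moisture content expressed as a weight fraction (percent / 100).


dM = 2.8/100 = 0.028
strain = beta_m * (1-Vf) * dM = 0.12 * 0.56 * 0.028 = 0.0018816

0.0018816


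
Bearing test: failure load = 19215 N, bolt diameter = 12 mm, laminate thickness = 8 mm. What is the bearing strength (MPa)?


sigma_br = F/(d*h) = 19215/(12*8) = 200.2 MPa

200.2 MPa


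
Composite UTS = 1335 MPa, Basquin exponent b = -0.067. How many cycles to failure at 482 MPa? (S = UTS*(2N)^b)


N = 0.5 * (S/UTS)^(1/b) = 0.5 * (482/1335)^(1/-0.067) = 2.0066e+06 cycles

2.0066e+06 cycles


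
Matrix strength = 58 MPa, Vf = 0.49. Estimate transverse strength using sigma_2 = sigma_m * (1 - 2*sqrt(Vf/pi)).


factor = 1 - 2*sqrt(0.49/pi) = 0.2101
sigma_2 = 58 * 0.2101 = 12.19 MPa

12.19 MPa


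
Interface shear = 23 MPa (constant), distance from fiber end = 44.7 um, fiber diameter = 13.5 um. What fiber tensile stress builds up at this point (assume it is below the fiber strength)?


Force balance: sigma_f * (pi*d^2/4) = tau * (pi*d) * x  ->  sigma_f = 4 * tau * x / d
sigma_f = 4 * 23 * 44.7 / 13.5 = 304.6 MPa

304.6 MPa


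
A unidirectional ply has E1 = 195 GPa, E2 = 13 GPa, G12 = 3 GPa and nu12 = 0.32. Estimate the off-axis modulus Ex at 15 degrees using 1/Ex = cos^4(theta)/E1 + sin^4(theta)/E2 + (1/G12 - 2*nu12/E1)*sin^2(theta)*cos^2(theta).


cos^4(15) = 0.870513, sin^4(15) = 0.004487, sin^2(15)*cos^2(15) = 0.0625
1/G12 - 2*nu12/E1 = 1/3 - 2*0.32/195 = 0.330051 GPa^-1
1/Ex = 0.870513/195 + 0.004487/13 + 0.330051*0.0625 = 0.0254376 GPa^-1
Ex = 39.31 GPa

39.31 GPa


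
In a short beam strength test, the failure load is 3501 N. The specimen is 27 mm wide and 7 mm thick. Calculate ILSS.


ILSS = 3F/(4bh) = 3*3501/(4*27*7) = 13.89 MPa

13.89 MPa


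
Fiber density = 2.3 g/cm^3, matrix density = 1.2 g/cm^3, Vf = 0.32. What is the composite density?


rho_c = rho_f*Vf + rho_m*(1-Vf) = 2.3*0.32 + 1.2*0.68 = 1.552 g/cm^3

1.552 g/cm^3


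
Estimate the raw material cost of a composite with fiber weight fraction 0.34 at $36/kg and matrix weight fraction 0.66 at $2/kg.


Cost = cost_f*Wf + cost_m*Wm = 36*0.34 + 2*0.66 = $13.56/kg

$13.56/kg


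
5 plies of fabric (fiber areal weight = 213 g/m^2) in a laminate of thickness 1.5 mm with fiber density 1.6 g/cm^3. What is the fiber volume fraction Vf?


Vf = n * FAW / (rho_f * h * 1000) = 5 * 213 / (1.6 * 1.5 * 1000) = 0.4438

0.4438


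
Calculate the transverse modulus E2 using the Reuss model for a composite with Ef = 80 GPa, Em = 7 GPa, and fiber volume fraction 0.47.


1/E2 = Vf/Ef + (1-Vf)/Em = 0.47/80 + 0.53/7
E2 = 12.26 GPa

12.26 GPa


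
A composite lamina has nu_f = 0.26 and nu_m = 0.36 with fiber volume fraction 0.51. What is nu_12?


nu_12 = nu_f*Vf + nu_m*(1-Vf) = 0.26*0.51 + 0.36*0.49 = 0.309

0.309


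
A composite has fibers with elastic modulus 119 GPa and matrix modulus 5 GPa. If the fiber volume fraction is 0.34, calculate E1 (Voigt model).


E1 = Ef*Vf + Em*(1-Vf) = 119*0.34 + 5*0.66 = 43.76 GPa

43.76 GPa


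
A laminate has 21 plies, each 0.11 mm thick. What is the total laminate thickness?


h = n * t_ply = 21 * 0.11 = 2.31 mm

2.31 mm


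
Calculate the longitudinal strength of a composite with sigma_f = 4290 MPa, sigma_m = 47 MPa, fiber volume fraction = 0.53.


sigma_1 = sigma_f*Vf + sigma_m*(1-Vf) = 4290*0.53 + 47*0.47 = 2295.8 MPa

2295.8 MPa


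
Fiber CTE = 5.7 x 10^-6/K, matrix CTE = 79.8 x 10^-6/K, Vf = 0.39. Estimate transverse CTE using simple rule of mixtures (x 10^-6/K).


alpha_2 = alpha_f*Vf + alpha_m*(1-Vf) = 5.7*0.39 + 79.8*0.61 = 50.9 x 10^-6/K

50.9 x 10^-6/K


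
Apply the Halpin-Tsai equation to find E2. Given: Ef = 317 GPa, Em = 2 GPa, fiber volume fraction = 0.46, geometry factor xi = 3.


eta = (Ef/Em - 1)/(Ef/Em + xi) = (158.5 - 1)/(158.5 + 3) = 0.9752
E2 = Em*(1+xi*eta*Vf)/(1-eta*Vf) = 8.51 GPa

8.51 GPa


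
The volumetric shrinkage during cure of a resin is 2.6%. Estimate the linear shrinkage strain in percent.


Linear shrinkage ≈ vol_shrink/3 = 2.6/3 = 0.867%

0.867%


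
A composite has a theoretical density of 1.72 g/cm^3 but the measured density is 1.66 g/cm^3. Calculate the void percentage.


Void% = (rho_theo - rho_actual)/rho_theo * 100 = (1.72 - 1.66)/1.72 * 100 = 3.49%

3.49%


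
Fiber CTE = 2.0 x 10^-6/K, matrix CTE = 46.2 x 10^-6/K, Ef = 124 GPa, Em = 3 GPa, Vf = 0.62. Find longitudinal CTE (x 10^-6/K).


E1 = Ef*Vf + Em*(1-Vf) = 78.02
alpha_1 = (alpha_f*Ef*Vf + alpha_m*Em*(1-Vf))/E1 = 2.65 x 10^-6/K

2.65 x 10^-6/K


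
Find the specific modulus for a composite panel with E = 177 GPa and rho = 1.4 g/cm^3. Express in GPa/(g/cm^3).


Specific stiffness = E/rho = 177/1.4 = 126.4 GPa/(g/cm^3)

126.4 GPa/(g/cm^3)


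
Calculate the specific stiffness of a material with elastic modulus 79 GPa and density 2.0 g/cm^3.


Specific stiffness = E/rho = 79/2.0 = 39.5 GPa/(g/cm^3)

39.5 GPa/(g/cm^3)


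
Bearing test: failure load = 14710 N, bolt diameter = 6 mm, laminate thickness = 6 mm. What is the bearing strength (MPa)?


sigma_br = F/(d*h) = 14710/(6*6) = 408.6 MPa

408.6 MPa


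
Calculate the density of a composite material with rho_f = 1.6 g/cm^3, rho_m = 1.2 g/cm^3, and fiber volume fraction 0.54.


rho_c = rho_f*Vf + rho_m*(1-Vf) = 1.6*0.54 + 1.2*0.46 = 1.416 g/cm^3

1.416 g/cm^3


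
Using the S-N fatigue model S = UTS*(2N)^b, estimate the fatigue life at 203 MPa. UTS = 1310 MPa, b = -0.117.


N = 0.5 * (S/UTS)^(1/b) = 0.5 * (203/1310)^(1/-0.117) = 4.1699e+06 cycles

4.1699e+06 cycles


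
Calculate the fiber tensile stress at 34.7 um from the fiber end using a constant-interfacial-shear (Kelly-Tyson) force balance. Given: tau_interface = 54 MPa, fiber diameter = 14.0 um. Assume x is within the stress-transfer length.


Force balance: sigma_f * (pi*d^2/4) = tau * (pi*d) * x  ->  sigma_f = 4 * tau * x / d
sigma_f = 4 * 54 * 34.7 / 14.0 = 535.4 MPa

535.4 MPa


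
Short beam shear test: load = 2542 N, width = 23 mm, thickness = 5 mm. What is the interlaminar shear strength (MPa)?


ILSS = 3F/(4bh) = 3*2542/(4*23*5) = 16.58 MPa

16.58 MPa


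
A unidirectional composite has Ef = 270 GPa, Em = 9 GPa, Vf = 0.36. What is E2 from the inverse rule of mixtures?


1/E2 = Vf/Ef + (1-Vf)/Em = 0.36/270 + 0.64/9
E2 = 13.8 GPa

13.8 GPa


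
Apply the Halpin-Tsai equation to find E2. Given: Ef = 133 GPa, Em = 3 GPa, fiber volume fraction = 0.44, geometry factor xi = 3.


eta = (Ef/Em - 1)/(Ef/Em + xi) = (44.3333 - 1)/(44.3333 + 3) = 0.9155
E2 = Em*(1+xi*eta*Vf)/(1-eta*Vf) = 11.09 GPa

11.09 GPa


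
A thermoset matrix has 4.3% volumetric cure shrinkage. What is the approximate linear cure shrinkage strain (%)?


Linear shrinkage ≈ vol_shrink/3 = 4.3/3 = 1.433%

1.433%


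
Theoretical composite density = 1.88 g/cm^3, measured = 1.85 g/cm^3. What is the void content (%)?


Void% = (rho_theo - rho_actual)/rho_theo * 100 = (1.88 - 1.85)/1.88 * 100 = 1.6%

1.6%


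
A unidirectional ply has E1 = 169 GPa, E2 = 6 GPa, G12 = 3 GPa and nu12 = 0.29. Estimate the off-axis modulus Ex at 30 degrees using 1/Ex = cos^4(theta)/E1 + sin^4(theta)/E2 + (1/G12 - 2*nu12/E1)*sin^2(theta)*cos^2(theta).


cos^4(30) = 0.5625, sin^4(30) = 0.0625, sin^2(30)*cos^2(30) = 0.1875
1/G12 - 2*nu12/E1 = 1/3 - 2*0.29/169 = 0.329901 GPa^-1
1/Ex = 0.5625/169 + 0.0625/6 + 0.329901*0.1875 = 0.0756016 GPa^-1
Ex = 13.23 GPa

13.23 GPa


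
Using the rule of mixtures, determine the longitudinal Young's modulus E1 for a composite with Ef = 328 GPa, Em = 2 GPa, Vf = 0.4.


E1 = Ef*Vf + Em*(1-Vf) = 328*0.4 + 2*0.6 = 132.4 GPa

132.4 GPa


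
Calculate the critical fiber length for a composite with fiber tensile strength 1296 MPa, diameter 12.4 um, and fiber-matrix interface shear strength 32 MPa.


Lc = sigma_f * d / (2 * tau_i) = 1296 * 12.4 / (2 * 32) = 251.1 um

251.1 um


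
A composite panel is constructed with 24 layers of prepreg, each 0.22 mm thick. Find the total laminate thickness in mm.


h = n * t_ply = 24 * 0.22 = 5.28 mm

5.28 mm


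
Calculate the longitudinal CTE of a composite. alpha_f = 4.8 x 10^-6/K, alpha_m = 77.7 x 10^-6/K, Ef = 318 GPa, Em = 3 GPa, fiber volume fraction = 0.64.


E1 = Ef*Vf + Em*(1-Vf) = 204.6
alpha_1 = (alpha_f*Ef*Vf + alpha_m*Em*(1-Vf))/E1 = 5.18 x 10^-6/K

5.18 x 10^-6/K


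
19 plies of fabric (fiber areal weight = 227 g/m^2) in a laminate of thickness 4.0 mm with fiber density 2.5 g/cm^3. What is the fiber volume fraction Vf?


Vf = n * FAW / (rho_f * h * 1000) = 19 * 227 / (2.5 * 4.0 * 1000) = 0.4313

0.4313


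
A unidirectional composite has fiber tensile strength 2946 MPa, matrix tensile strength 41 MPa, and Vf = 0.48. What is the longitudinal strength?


sigma_1 = sigma_f*Vf + sigma_m*(1-Vf) = 2946*0.48 + 41*0.52 = 1435.4 MPa

1435.4 MPa


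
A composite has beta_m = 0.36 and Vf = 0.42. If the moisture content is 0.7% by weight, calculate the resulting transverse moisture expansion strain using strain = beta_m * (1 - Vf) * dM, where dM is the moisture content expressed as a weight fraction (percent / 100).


dM = 0.7/100 = 0.007
strain = beta_m * (1-Vf) * dM = 0.36 * 0.58 * 0.007 = 0.0014616

0.0014616


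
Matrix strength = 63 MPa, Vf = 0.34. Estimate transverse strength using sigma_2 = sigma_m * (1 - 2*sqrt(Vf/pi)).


factor = 1 - 2*sqrt(0.34/pi) = 0.342
sigma_2 = 63 * 0.342 = 21.55 MPa

21.55 MPa


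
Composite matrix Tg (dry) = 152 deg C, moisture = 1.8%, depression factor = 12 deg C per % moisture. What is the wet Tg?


Tg_wet = Tg_dry - k*moisture = 152 - 12*1.8 = 130.4 deg C

130.4 deg C


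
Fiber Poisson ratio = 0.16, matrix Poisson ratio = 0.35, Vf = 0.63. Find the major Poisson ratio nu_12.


nu_12 = nu_f*Vf + nu_m*(1-Vf) = 0.16*0.63 + 0.35*0.37 = 0.2303

0.2303


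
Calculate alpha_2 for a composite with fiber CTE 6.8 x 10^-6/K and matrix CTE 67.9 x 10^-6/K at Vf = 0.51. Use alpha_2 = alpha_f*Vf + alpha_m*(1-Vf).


alpha_2 = alpha_f*Vf + alpha_m*(1-Vf) = 6.8*0.51 + 67.9*0.49 = 36.7 x 10^-6/K

36.7 x 10^-6/K


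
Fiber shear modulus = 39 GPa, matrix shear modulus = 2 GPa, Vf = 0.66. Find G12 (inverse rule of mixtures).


1/G12 = Vf/Gf + (1-Vf)/Gm = 0.66/39 + 0.34/2
G12 = 5.35 GPa

5.35 GPa


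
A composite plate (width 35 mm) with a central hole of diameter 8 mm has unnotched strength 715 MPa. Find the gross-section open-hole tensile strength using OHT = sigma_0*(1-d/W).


OHT = sigma_0*(1-d/W) = 715*(1-8/35) = 551.6 MPa

551.6 MPa


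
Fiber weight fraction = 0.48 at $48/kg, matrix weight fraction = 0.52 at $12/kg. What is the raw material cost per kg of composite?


Cost = cost_f*Wf + cost_m*Wm = 48*0.48 + 12*0.52 = $29.28/kg

$29.28/kg


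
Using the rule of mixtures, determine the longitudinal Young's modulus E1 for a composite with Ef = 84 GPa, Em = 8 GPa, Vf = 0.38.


E1 = Ef*Vf + Em*(1-Vf) = 84*0.38 + 8*0.62 = 36.88 GPa

36.88 GPa


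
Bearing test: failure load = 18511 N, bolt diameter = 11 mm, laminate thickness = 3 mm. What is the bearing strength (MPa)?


sigma_br = F/(d*h) = 18511/(11*3) = 560.9 MPa

560.9 MPa


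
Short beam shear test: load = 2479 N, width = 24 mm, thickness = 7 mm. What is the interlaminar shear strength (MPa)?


ILSS = 3F/(4bh) = 3*2479/(4*24*7) = 11.07 MPa

11.07 MPa


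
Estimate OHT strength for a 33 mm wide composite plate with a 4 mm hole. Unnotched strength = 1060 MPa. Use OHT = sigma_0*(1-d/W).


OHT = sigma_0*(1-d/W) = 1060*(1-4/33) = 931.5 MPa

931.5 MPa


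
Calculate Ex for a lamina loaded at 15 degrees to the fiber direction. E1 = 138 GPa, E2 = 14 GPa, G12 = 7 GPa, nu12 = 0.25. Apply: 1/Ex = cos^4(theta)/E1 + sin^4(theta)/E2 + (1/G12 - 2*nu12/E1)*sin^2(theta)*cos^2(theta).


cos^4(15) = 0.870513, sin^4(15) = 0.004487, sin^2(15)*cos^2(15) = 0.0625
1/G12 - 2*nu12/E1 = 1/7 - 2*0.25/138 = 0.139234 GPa^-1
1/Ex = 0.870513/138 + 0.004487/14 + 0.139234*0.0625 = 0.0153307 GPa^-1
Ex = 65.23 GPa

65.23 GPa


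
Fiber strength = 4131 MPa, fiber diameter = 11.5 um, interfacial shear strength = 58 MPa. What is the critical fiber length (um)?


Lc = sigma_f * d / (2 * tau_i) = 4131 * 11.5 / (2 * 58) = 409.5 um

409.5 um


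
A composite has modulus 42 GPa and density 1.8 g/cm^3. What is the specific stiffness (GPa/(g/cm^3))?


Specific stiffness = E/rho = 42/1.8 = 23.3 GPa/(g/cm^3)

23.3 GPa/(g/cm^3)


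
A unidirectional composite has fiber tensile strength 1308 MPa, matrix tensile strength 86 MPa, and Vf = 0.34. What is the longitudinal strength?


sigma_1 = sigma_f*Vf + sigma_m*(1-Vf) = 1308*0.34 + 86*0.66 = 501.5 MPa

501.5 MPa


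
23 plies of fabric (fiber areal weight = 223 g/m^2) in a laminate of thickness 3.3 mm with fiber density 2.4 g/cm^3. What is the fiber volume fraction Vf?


Vf = n * FAW / (rho_f * h * 1000) = 23 * 223 / (2.4 * 3.3 * 1000) = 0.6476

0.6476


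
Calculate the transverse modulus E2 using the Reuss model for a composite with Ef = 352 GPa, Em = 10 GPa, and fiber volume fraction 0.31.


1/E2 = Vf/Ef + (1-Vf)/Em = 0.31/352 + 0.69/10
E2 = 14.31 GPa

14.31 GPa


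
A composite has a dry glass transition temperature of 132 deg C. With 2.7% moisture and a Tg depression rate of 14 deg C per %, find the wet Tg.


Tg_wet = Tg_dry - k*moisture = 132 - 14*2.7 = 94.2 deg C

94.2 deg C


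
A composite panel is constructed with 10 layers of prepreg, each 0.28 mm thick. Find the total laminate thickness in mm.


h = n * t_ply = 10 * 0.28 = 2.8 mm

2.8 mm


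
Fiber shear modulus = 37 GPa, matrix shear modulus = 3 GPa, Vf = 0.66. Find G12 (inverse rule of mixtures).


1/G12 = Vf/Gf + (1-Vf)/Gm = 0.66/37 + 0.34/3
G12 = 7.62 GPa

7.62 GPa


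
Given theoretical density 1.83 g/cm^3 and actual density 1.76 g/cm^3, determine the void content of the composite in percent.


Void% = (rho_theo - rho_actual)/rho_theo * 100 = (1.83 - 1.76)/1.83 * 100 = 3.83%

3.83%


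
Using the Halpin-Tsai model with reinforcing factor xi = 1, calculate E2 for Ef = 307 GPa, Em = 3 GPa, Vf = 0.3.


eta = (Ef/Em - 1)/(Ef/Em + xi) = (102.3333 - 1)/(102.3333 + 1) = 0.9806
E2 = Em*(1+xi*eta*Vf)/(1-eta*Vf) = 5.5 GPa

5.5 GPa


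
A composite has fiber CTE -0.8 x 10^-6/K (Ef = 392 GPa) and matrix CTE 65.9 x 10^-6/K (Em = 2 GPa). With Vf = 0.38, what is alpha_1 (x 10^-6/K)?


E1 = Ef*Vf + Em*(1-Vf) = 150.2
alpha_1 = (alpha_f*Ef*Vf + alpha_m*Em*(1-Vf))/E1 = -0.25 x 10^-6/K

-0.25 x 10^-6/K


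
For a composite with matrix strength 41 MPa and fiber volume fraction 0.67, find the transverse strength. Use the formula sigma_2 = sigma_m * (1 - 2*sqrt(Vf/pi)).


factor = 1 - 2*sqrt(0.67/pi) = 0.0764
sigma_2 = 41 * 0.0764 = 3.13 MPa

3.13 MPa


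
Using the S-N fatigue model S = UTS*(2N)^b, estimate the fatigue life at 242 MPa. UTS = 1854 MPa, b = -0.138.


N = 0.5 * (S/UTS)^(1/b) = 0.5 * (242/1854)^(1/-0.138) = 1.2791e+06 cycles

1.2791e+06 cycles


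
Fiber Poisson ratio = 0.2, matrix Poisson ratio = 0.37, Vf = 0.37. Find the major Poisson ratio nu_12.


nu_12 = nu_f*Vf + nu_m*(1-Vf) = 0.2*0.37 + 0.37*0.63 = 0.3071

0.3071


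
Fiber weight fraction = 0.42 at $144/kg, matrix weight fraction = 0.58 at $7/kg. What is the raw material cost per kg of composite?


Cost = cost_f*Wf + cost_m*Wm = 144*0.42 + 7*0.58 = $64.54/kg

$64.54/kg


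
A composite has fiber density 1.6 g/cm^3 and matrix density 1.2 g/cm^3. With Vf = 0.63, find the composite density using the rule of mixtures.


rho_c = rho_f*Vf + rho_m*(1-Vf) = 1.6*0.63 + 1.2*0.37 = 1.452 g/cm^3

1.452 g/cm^3


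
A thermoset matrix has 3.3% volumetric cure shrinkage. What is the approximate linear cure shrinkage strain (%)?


Linear shrinkage ≈ vol_shrink/3 = 3.3/3 = 1.1%

1.1%


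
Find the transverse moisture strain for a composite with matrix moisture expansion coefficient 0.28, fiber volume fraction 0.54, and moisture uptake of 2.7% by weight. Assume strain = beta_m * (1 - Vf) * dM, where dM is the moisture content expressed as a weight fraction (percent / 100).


dM = 2.7/100 = 0.027
strain = beta_m * (1-Vf) * dM = 0.28 * 0.46 * 0.027 = 0.0034776

0.0034776


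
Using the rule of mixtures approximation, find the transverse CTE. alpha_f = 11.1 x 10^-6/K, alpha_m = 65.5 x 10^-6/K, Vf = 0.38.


alpha_2 = alpha_f*Vf + alpha_m*(1-Vf) = 11.1*0.38 + 65.5*0.62 = 44.8 x 10^-6/K

44.8 x 10^-6/K


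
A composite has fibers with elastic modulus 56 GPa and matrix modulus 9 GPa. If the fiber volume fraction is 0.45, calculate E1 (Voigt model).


E1 = Ef*Vf + Em*(1-Vf) = 56*0.45 + 9*0.55 = 30.15 GPa

30.15 GPa


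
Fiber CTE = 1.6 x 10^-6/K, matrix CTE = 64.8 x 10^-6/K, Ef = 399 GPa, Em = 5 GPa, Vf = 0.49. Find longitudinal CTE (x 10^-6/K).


E1 = Ef*Vf + Em*(1-Vf) = 198.06
alpha_1 = (alpha_f*Ef*Vf + alpha_m*Em*(1-Vf))/E1 = 2.41 x 10^-6/K

2.41 x 10^-6/K


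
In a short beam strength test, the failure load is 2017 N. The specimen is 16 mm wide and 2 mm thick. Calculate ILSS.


ILSS = 3F/(4bh) = 3*2017/(4*16*2) = 47.27 MPa

47.27 MPa


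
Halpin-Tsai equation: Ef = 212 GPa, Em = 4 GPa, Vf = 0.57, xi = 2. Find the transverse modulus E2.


eta = (Ef/Em - 1)/(Ef/Em + xi) = (53.0 - 1)/(53.0 + 2) = 0.9455
E2 = Em*(1+xi*eta*Vf)/(1-eta*Vf) = 18.03 GPa

18.03 GPa


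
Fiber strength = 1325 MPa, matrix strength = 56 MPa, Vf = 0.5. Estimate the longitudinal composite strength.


sigma_1 = sigma_f*Vf + sigma_m*(1-Vf) = 1325*0.5 + 56*0.5 = 690.5 MPa

690.5 MPa


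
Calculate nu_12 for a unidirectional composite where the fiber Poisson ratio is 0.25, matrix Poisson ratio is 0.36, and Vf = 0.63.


nu_12 = nu_f*Vf + nu_m*(1-Vf) = 0.25*0.63 + 0.36*0.37 = 0.2907

0.2907


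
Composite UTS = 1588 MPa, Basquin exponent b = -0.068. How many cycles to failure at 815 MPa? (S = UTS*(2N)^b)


N = 0.5 * (S/UTS)^(1/b) = 0.5 * (815/1588)^(1/-0.068) = 9102.4762 cycles

9102.4762 cycles


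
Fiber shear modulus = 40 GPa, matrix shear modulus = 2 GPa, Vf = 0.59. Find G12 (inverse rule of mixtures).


1/G12 = Vf/Gf + (1-Vf)/Gm = 0.59/40 + 0.41/2
G12 = 4.55 GPa

4.55 GPa


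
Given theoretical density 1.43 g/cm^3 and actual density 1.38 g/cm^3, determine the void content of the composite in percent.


Void% = (rho_theo - rho_actual)/rho_theo * 100 = (1.43 - 1.38)/1.43 * 100 = 3.5%

3.5%


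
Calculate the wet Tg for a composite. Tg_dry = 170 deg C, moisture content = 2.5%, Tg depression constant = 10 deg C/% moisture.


Tg_wet = Tg_dry - k*moisture = 170 - 10*2.5 = 145.0 deg C

145.0 deg C


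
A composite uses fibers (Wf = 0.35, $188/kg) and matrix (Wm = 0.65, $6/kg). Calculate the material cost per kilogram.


Cost = cost_f*Wf + cost_m*Wm = 188*0.35 + 6*0.65 = $69.7/kg

$69.7/kg


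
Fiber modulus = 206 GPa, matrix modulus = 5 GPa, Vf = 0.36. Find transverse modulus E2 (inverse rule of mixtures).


1/E2 = Vf/Ef + (1-Vf)/Em = 0.36/206 + 0.64/5
E2 = 7.71 GPa

7.71 GPa


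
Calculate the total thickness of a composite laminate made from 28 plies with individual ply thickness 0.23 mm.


h = n * t_ply = 28 * 0.23 = 6.44 mm

6.44 mm


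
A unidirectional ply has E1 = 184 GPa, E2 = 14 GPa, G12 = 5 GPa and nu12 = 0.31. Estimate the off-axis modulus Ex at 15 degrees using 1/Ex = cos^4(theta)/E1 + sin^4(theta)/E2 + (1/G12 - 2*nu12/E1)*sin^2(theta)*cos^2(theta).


cos^4(15) = 0.870513, sin^4(15) = 0.004487, sin^2(15)*cos^2(15) = 0.0625
1/G12 - 2*nu12/E1 = 1/5 - 2*0.31/184 = 0.19663 GPa^-1
1/Ex = 0.870513/184 + 0.004487/14 + 0.19663*0.0625 = 0.017341 GPa^-1
Ex = 57.67 GPa

57.67 GPa


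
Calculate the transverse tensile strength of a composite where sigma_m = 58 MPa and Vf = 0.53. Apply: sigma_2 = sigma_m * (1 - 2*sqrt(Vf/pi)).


factor = 1 - 2*sqrt(0.53/pi) = 0.1785
sigma_2 = 58 * 0.1785 = 10.35 MPa

10.35 MPa


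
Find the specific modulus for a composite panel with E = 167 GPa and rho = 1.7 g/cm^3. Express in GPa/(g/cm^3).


Specific stiffness = E/rho = 167/1.7 = 98.2 GPa/(g/cm^3)

98.2 GPa/(g/cm^3)


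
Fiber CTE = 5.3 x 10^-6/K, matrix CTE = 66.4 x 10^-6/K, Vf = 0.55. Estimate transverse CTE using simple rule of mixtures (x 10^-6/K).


alpha_2 = alpha_f*Vf + alpha_m*(1-Vf) = 5.3*0.55 + 66.4*0.45 = 32.8 x 10^-6/K

32.8 x 10^-6/K


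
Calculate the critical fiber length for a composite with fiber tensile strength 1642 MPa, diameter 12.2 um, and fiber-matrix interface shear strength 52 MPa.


Lc = sigma_f * d / (2 * tau_i) = 1642 * 12.2 / (2 * 52) = 192.6 um

192.6 um


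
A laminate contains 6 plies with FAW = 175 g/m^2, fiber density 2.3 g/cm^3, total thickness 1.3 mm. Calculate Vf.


Vf = n * FAW / (rho_f * h * 1000) = 6 * 175 / (2.3 * 1.3 * 1000) = 0.3512

0.3512


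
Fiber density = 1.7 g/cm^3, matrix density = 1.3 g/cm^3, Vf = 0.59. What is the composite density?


rho_c = rho_f*Vf + rho_m*(1-Vf) = 1.7*0.59 + 1.3*0.41 = 1.536 g/cm^3

1.536 g/cm^3


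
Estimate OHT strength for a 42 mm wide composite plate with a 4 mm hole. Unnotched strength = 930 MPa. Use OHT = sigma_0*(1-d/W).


OHT = sigma_0*(1-d/W) = 930*(1-4/42) = 841.4 MPa

841.4 MPa


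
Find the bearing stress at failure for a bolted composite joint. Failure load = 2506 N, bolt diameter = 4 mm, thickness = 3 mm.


sigma_br = F/(d*h) = 2506/(4*3) = 208.8 MPa

208.8 MPa


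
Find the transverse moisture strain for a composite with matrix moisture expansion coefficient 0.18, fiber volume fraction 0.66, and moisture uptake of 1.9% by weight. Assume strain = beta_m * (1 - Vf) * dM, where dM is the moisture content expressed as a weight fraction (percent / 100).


dM = 1.9/100 = 0.019
strain = beta_m * (1-Vf) * dM = 0.18 * 0.34 * 0.019 = 0.0011628

0.0011628


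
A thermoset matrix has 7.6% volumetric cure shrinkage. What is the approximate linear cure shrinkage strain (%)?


Linear shrinkage ≈ vol_shrink/3 = 7.6/3 = 2.533%

2.533%


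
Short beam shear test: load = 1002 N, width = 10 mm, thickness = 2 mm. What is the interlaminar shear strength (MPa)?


ILSS = 3F/(4bh) = 3*1002/(4*10*2) = 37.58 MPa

37.58 MPa


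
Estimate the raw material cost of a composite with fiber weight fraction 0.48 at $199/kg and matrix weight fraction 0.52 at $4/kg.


Cost = cost_f*Wf + cost_m*Wm = 199*0.48 + 4*0.52 = $97.6/kg

$97.6/kg


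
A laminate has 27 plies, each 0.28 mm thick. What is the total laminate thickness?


h = n * t_ply = 27 * 0.28 = 7.56 mm

7.56 mm


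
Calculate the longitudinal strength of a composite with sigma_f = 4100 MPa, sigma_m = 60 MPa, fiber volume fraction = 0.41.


sigma_1 = sigma_f*Vf + sigma_m*(1-Vf) = 4100*0.41 + 60*0.59 = 1716.4 MPa

1716.4 MPa


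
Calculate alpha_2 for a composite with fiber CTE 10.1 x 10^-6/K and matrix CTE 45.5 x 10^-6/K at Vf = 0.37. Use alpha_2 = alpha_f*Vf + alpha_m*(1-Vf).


alpha_2 = alpha_f*Vf + alpha_m*(1-Vf) = 10.1*0.37 + 45.5*0.63 = 32.4 x 10^-6/K

32.4 x 10^-6/K


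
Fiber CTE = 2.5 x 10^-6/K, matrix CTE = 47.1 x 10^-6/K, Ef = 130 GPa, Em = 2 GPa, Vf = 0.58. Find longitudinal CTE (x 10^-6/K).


E1 = Ef*Vf + Em*(1-Vf) = 76.24
alpha_1 = (alpha_f*Ef*Vf + alpha_m*Em*(1-Vf))/E1 = 2.99 x 10^-6/K

2.99 x 10^-6/K


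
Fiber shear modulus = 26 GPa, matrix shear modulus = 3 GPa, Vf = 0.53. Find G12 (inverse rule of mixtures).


1/G12 = Vf/Gf + (1-Vf)/Gm = 0.53/26 + 0.47/3
G12 = 5.65 GPa

5.65 GPa


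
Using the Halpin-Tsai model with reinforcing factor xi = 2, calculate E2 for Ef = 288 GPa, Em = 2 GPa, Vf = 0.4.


eta = (Ef/Em - 1)/(Ef/Em + xi) = (144.0 - 1)/(144.0 + 2) = 0.9795
E2 = Em*(1+xi*eta*Vf)/(1-eta*Vf) = 5.86 GPa

5.86 GPa


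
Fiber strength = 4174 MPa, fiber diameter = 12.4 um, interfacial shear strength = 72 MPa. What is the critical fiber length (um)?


Lc = sigma_f * d / (2 * tau_i) = 4174 * 12.4 / (2 * 72) = 359.4 um

359.4 um


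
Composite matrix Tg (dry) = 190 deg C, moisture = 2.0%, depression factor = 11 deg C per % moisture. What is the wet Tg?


Tg_wet = Tg_dry - k*moisture = 190 - 11*2.0 = 168.0 deg C

168.0 deg C


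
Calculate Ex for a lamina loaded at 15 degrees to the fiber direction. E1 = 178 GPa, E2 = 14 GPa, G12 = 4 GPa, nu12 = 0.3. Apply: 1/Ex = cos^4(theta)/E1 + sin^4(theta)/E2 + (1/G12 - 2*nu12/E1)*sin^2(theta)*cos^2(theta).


cos^4(15) = 0.870513, sin^4(15) = 0.004487, sin^2(15)*cos^2(15) = 0.0625
1/G12 - 2*nu12/E1 = 1/4 - 2*0.3/178 = 0.246629 GPa^-1
1/Ex = 0.870513/178 + 0.004487/14 + 0.246629*0.0625 = 0.0206254 GPa^-1
Ex = 48.48 GPa

48.48 GPa


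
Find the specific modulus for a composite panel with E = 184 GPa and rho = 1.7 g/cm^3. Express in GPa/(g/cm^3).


Specific stiffness = E/rho = 184/1.7 = 108.2 GPa/(g/cm^3)

108.2 GPa/(g/cm^3)


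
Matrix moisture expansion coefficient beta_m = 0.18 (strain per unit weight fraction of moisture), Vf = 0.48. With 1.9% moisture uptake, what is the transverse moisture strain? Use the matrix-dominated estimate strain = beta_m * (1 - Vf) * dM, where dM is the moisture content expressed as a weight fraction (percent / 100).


dM = 1.9/100 = 0.019
strain = beta_m * (1-Vf) * dM = 0.18 * 0.52 * 0.019 = 0.0017784

0.0017784


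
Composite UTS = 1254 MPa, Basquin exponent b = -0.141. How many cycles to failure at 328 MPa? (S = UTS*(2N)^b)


N = 0.5 * (S/UTS)^(1/b) = 0.5 * (328/1254)^(1/-0.141) = 6755.1421 cycles

6755.1421 cycles


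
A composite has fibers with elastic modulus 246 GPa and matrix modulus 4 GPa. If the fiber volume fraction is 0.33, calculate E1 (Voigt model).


E1 = Ef*Vf + Em*(1-Vf) = 246*0.33 + 4*0.67 = 83.86 GPa

83.86 GPa


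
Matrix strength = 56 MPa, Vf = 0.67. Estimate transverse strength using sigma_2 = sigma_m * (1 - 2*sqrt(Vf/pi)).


factor = 1 - 2*sqrt(0.67/pi) = 0.0764
sigma_2 = 56 * 0.0764 = 4.28 MPa

4.28 MPa


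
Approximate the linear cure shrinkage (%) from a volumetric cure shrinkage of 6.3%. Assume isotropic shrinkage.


Linear shrinkage ≈ vol_shrink/3 = 6.3/3 = 2.1%

2.1%


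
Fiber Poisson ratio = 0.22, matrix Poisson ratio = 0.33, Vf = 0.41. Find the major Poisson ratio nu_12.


nu_12 = nu_f*Vf + nu_m*(1-Vf) = 0.22*0.41 + 0.33*0.59 = 0.2849

0.2849


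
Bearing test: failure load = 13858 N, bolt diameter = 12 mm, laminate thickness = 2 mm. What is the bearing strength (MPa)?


sigma_br = F/(d*h) = 13858/(12*2) = 577.4 MPa

577.4 MPa


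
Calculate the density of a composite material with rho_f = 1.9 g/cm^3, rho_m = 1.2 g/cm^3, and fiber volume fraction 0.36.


rho_c = rho_f*Vf + rho_m*(1-Vf) = 1.9*0.36 + 1.2*0.64 = 1.452 g/cm^3

1.452 g/cm^3


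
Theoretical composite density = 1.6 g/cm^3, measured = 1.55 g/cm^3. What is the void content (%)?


Void% = (rho_theo - rho_actual)/rho_theo * 100 = (1.6 - 1.55)/1.6 * 100 = 3.13%

3.13%


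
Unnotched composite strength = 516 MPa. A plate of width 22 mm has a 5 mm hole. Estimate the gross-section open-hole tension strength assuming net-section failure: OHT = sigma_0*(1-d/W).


OHT = sigma_0*(1-d/W) = 516*(1-5/22) = 398.7 MPa

398.7 MPa


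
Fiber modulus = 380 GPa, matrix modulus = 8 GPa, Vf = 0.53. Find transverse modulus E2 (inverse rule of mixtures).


1/E2 = Vf/Ef + (1-Vf)/Em = 0.53/380 + 0.47/8
E2 = 16.63 GPa

16.63 GPa


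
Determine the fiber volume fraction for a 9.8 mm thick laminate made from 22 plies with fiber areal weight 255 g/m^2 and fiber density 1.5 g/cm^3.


Vf = n * FAW / (rho_f * h * 1000) = 22 * 255 / (1.5 * 9.8 * 1000) = 0.3816

0.3816


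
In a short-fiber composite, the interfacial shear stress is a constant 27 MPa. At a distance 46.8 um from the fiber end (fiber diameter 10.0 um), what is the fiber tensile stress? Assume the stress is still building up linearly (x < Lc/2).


Force balance: sigma_f * (pi*d^2/4) = tau * (pi*d) * x  ->  sigma_f = 4 * tau * x / d
sigma_f = 4 * 27 * 46.8 / 10.0 = 505.4 MPa

505.4 MPa


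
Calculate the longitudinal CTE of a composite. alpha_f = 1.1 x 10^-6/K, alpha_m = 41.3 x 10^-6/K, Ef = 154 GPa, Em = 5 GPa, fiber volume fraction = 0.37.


E1 = Ef*Vf + Em*(1-Vf) = 60.13
alpha_1 = (alpha_f*Ef*Vf + alpha_m*Em*(1-Vf))/E1 = 3.21 x 10^-6/K

3.21 x 10^-6/K


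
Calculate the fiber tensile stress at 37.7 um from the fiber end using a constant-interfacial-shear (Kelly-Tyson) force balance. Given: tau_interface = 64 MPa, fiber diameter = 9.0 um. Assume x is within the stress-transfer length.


Force balance: sigma_f * (pi*d^2/4) = tau * (pi*d) * x  ->  sigma_f = 4 * tau * x / d
sigma_f = 4 * 64 * 37.7 / 9.0 = 1072.4 MPa

1072.4 MPa


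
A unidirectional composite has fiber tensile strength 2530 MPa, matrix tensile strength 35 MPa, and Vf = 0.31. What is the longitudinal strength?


sigma_1 = sigma_f*Vf + sigma_m*(1-Vf) = 2530*0.31 + 35*0.69 = 808.5 MPa

808.5 MPa


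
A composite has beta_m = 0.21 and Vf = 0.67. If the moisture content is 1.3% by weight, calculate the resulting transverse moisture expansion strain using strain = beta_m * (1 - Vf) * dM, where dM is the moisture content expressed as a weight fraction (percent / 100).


dM = 1.3/100 = 0.013
strain = beta_m * (1-Vf) * dM = 0.21 * 0.33 * 0.013 = 0.0009009

0.0009009


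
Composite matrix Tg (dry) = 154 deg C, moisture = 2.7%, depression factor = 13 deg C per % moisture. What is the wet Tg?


Tg_wet = Tg_dry - k*moisture = 154 - 13*2.7 = 118.9 deg C

118.9 deg C


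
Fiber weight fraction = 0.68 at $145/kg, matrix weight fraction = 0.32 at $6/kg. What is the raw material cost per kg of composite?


Cost = cost_f*Wf + cost_m*Wm = 145*0.68 + 6*0.32 = $100.52/kg

$100.52/kg


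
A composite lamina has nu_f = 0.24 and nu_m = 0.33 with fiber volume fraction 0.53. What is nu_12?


nu_12 = nu_f*Vf + nu_m*(1-Vf) = 0.24*0.53 + 0.33*0.47 = 0.2823

0.2823


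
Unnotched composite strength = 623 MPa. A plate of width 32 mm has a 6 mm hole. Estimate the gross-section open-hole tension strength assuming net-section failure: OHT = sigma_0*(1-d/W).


OHT = sigma_0*(1-d/W) = 623*(1-6/32) = 506.2 MPa

506.2 MPa


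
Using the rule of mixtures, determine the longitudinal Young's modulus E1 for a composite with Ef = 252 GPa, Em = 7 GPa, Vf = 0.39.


E1 = Ef*Vf + Em*(1-Vf) = 252*0.39 + 7*0.61 = 102.55 GPa

102.55 GPa


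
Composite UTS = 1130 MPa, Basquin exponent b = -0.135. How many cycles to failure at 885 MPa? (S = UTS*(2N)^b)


N = 0.5 * (S/UTS)^(1/b) = 0.5 * (885/1130)^(1/-0.135) = 3.0560 cycles

3.0560 cycles


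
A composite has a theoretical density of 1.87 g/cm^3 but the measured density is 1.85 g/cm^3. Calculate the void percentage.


Void% = (rho_theo - rho_actual)/rho_theo * 100 = (1.87 - 1.85)/1.87 * 100 = 1.07%

1.07%


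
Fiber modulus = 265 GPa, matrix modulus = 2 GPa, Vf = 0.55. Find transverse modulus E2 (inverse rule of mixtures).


1/E2 = Vf/Ef + (1-Vf)/Em = 0.55/265 + 0.45/2
E2 = 4.4 GPa

4.4 GPa


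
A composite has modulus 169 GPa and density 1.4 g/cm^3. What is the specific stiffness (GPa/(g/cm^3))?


Specific stiffness = E/rho = 169/1.4 = 120.7 GPa/(g/cm^3)

120.7 GPa/(g/cm^3)
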